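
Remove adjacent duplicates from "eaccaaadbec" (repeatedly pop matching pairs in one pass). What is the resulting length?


Input: eaccaaadbec
Stack-based adjacent duplicate removal:
  Read 'e': push. Stack: e
  Read 'a': push. Stack: ea
  Read 'c': push. Stack: eac
  Read 'c': matches stack top 'c' => pop. Stack: ea
  Read 'a': matches stack top 'a' => pop. Stack: e
  Read 'a': push. Stack: ea
  Read 'a': matches stack top 'a' => pop. Stack: e
  Read 'd': push. Stack: ed
  Read 'b': push. Stack: edb
  Read 'e': push. Stack: edbe
  Read 'c': push. Stack: edbec
Final stack: "edbec" (length 5)

5


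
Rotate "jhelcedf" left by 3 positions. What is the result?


Input: "jhelcedf", rotate left by 3
First 3 characters: "jhe"
Remaining characters: "lcedf"
Concatenate remaining + first: "lcedf" + "jhe" = "lcedfjhe"

lcedfjhe


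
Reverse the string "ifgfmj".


Input: ifgfmj
Reading characters right to left:
  Position 5: 'j'
  Position 4: 'm'
  Position 3: 'f'
  Position 2: 'g'
  Position 1: 'f'
  Position 0: 'i'
Reversed: jmfgfi

jmfgfi


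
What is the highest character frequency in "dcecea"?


Input: dcecea
Character counts:
  'a': 1
  'c': 2
  'd': 1
  'e': 2
Maximum frequency: 2

2


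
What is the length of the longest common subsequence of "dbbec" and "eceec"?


LCS of "dbbec" and "eceec"
DP table:
           e    c    e    e    c
      0    0    0    0    0    0
  d   0    0    0    0    0    0
  b   0    0    0    0    0    0
  b   0    0    0    0    0    0
  e   0    1    1    1    1    1
  c   0    1    2    2    2    2
LCS length = dp[5][5] = 2

2


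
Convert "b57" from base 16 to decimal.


Input: "b57" in base 16
Positional expansion:
  Digit 'b' (value 11) x 16^2 = 2816
  Digit '5' (value 5) x 16^1 = 80
  Digit '7' (value 7) x 16^0 = 7
Sum = 2903

2903


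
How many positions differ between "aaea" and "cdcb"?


Comparing "aaea" and "cdcb" position by position:
  Position 0: 'a' vs 'c' => DIFFER
  Position 1: 'a' vs 'd' => DIFFER
  Position 2: 'e' vs 'c' => DIFFER
  Position 3: 'a' vs 'b' => DIFFER
Positions that differ: 4

4


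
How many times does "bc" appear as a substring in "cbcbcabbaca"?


Searching for "bc" in "cbcbcabbaca"
Scanning each position:
  Position 0: "cb" => no
  Position 1: "bc" => MATCH
  Position 2: "cb" => no
  Position 3: "bc" => MATCH
  Position 4: "ca" => no
  Position 5: "ab" => no
  Position 6: "bb" => no
  Position 7: "ba" => no
  Position 8: "ac" => no
  Position 9: "ca" => no
Total occurrences: 2

2


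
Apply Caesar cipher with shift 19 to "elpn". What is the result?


Caesar cipher: shift "elpn" by 19
  'e' (pos 4) + 19 = pos 23 = 'x'
  'l' (pos 11) + 19 = pos 4 = 'e'
  'p' (pos 15) + 19 = pos 8 = 'i'
  'n' (pos 13) + 19 = pos 6 = 'g'
Result: xeig

xeig


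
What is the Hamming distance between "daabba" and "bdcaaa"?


Comparing "daabba" and "bdcaaa" position by position:
  Position 0: 'd' vs 'b' => differ
  Position 1: 'a' vs 'd' => differ
  Position 2: 'a' vs 'c' => differ
  Position 3: 'b' vs 'a' => differ
  Position 4: 'b' vs 'a' => differ
  Position 5: 'a' vs 'a' => same
Total differences (Hamming distance): 5

5


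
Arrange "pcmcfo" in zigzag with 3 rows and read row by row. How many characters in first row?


Zigzag "pcmcfo" into 3 rows:
Placing characters:
  'p' => row 0
  'c' => row 1
  'm' => row 2
  'c' => row 1
  'f' => row 0
  'o' => row 1
Rows:
  Row 0: "pf"
  Row 1: "cco"
  Row 2: "m"
First row length: 2

2


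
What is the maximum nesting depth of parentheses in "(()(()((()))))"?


Input: "(()(()((()))))"
Tracking depth:
  Position 0 '(': depth becomes 1
  Position 1 '(': depth becomes 2
  Position 2 ')': depth becomes 1
  Position 3 '(': depth becomes 2
  Position 4 '(': depth becomes 3
  Position 5 ')': depth becomes 2
  Position 6 '(': depth becomes 3
  Position 7 '(': depth becomes 4
  Position 8 '(': depth becomes 5
  Position 9 ')': depth becomes 4
  Position 10 ')': depth becomes 3
  Position 11 ')': depth becomes 2
  Position 12 ')': depth becomes 1
  Position 13 ')': depth becomes 0
Maximum depth reached: 5

5


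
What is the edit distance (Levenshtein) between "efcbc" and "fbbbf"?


Computing edit distance: "efcbc" -> "fbbbf"
DP table:
           f    b    b    b    f
      0    1    2    3    4    5
  e   1    1    2    3    4    5
  f   2    1    2    3    4    4
  c   3    2    2    3    4    5
  b   4    3    2    2    3    4
  c   5    4    3    3    3    4
Edit distance = dp[5][5] = 4

4


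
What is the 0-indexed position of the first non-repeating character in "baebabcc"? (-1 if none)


Input: baebabcc
Character frequencies:
  'a': 2
  'b': 3
  'c': 2
  'e': 1
Scanning left to right for freq == 1:
  Position 0 ('b'): freq=3, skip
  Position 1 ('a'): freq=2, skip
  Position 2 ('e'): unique! => answer = 2

2


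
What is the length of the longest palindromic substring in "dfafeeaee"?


Input: "dfafeeaee"
Checking substrings for palindromes:
  [4:9] "eeaee" (len 5) => palindrome
  [1:4] "faf" (len 3) => palindrome
  [5:8] "eae" (len 3) => palindrome
  [4:6] "ee" (len 2) => palindrome
  [7:9] "ee" (len 2) => palindrome
Longest palindromic substring: "eeaee" with length 5

5


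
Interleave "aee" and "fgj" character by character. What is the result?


Interleaving "aee" and "fgj":
  Position 0: 'a' from first, 'f' from second => "af"
  Position 1: 'e' from first, 'g' from second => "eg"
  Position 2: 'e' from first, 'j' from second => "ej"
Result: afegej

afegej


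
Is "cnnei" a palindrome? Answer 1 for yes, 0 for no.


Input: cnnei
Reversed: iennc
  Compare pos 0 ('c') with pos 4 ('i'): MISMATCH
  Compare pos 1 ('n') with pos 3 ('e'): MISMATCH
Result: not a palindrome

0


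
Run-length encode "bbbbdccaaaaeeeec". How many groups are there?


Input: bbbbdccaaaaeeeec
Scanning for consecutive runs:
  Group 1: 'b' x 4 (positions 0-3)
  Group 2: 'd' x 1 (positions 4-4)
  Group 3: 'c' x 2 (positions 5-6)
  Group 4: 'a' x 4 (positions 7-10)
  Group 5: 'e' x 4 (positions 11-14)
  Group 6: 'c' x 1 (positions 15-15)
Total groups: 6

6


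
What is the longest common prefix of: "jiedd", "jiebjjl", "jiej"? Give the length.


Words: jiedd, jiebjjl, jiej
  Position 0: all 'j' => match
  Position 1: all 'i' => match
  Position 2: all 'e' => match
  Position 3: ('d', 'b', 'j') => mismatch, stop
LCP = "jie" (length 3)

3


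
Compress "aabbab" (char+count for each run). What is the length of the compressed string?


Input: aabbab
Runs:
  'a' x 2 => "a2"
  'b' x 2 => "b2"
  'a' x 1 => "a1"
  'b' x 1 => "b1"
Compressed: "a2b2a1b1"
Compressed length: 8

8


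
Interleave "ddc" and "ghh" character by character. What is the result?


Interleaving "ddc" and "ghh":
  Position 0: 'd' from first, 'g' from second => "dg"
  Position 1: 'd' from first, 'h' from second => "dh"
  Position 2: 'c' from first, 'h' from second => "ch"
Result: dgdhch

dgdhch


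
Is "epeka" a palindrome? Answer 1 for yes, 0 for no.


Input: epeka
Reversed: akepe
  Compare pos 0 ('e') with pos 4 ('a'): MISMATCH
  Compare pos 1 ('p') with pos 3 ('k'): MISMATCH
Result: not a palindrome

0


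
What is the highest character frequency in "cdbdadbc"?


Input: cdbdadbc
Character counts:
  'a': 1
  'b': 2
  'c': 2
  'd': 3
Maximum frequency: 3

3


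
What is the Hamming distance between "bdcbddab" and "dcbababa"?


Comparing "bdcbddab" and "dcbababa" position by position:
  Position 0: 'b' vs 'd' => differ
  Position 1: 'd' vs 'c' => differ
  Position 2: 'c' vs 'b' => differ
  Position 3: 'b' vs 'a' => differ
  Position 4: 'd' vs 'b' => differ
  Position 5: 'd' vs 'a' => differ
  Position 6: 'a' vs 'b' => differ
  Position 7: 'b' vs 'a' => differ
Total differences (Hamming distance): 8

8


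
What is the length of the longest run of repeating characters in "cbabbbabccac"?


Input: "cbabbbabccac"
Scanning for longest run:
  Position 1 ('b'): new char, reset run to 1
  Position 2 ('a'): new char, reset run to 1
  Position 3 ('b'): new char, reset run to 1
  Position 4 ('b'): continues run of 'b', length=2
  Position 5 ('b'): continues run of 'b', length=3
  Position 6 ('a'): new char, reset run to 1
  Position 7 ('b'): new char, reset run to 1
  Position 8 ('c'): new char, reset run to 1
  Position 9 ('c'): continues run of 'c', length=2
  Position 10 ('a'): new char, reset run to 1
  Position 11 ('c'): new char, reset run to 1
Longest run: 'b' with length 3

3


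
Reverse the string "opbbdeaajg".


Input: opbbdeaajg
Reading characters right to left:
  Position 9: 'g'
  Position 8: 'j'
  Position 7: 'a'
  Position 6: 'a'
  Position 5: 'e'
  Position 4: 'd'
  Position 3: 'b'
  Position 2: 'b'
  Position 1: 'p'
  Position 0: 'o'
Reversed: gjaaedbbpo

gjaaedbbpo


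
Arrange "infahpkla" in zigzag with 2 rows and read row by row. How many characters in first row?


Zigzag "infahpkla" into 2 rows:
Placing characters:
  'i' => row 0
  'n' => row 1
  'f' => row 0
  'a' => row 1
  'h' => row 0
  'p' => row 1
  'k' => row 0
  'l' => row 1
  'a' => row 0
Rows:
  Row 0: "ifhka"
  Row 1: "napl"
First row length: 5

5


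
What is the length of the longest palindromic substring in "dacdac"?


Input: "dacdac"
Checking substrings for palindromes:
  No multi-char palindromic substrings found
Longest palindromic substring: "d" with length 1

1


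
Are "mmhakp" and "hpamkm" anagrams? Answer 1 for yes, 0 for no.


Strings: "mmhakp", "hpamkm"
Sorted first:  ahkmmp
Sorted second: ahkmmp
Sorted forms match => anagrams

1


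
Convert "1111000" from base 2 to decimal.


Input: "1111000" in base 2
Positional expansion:
  Digit '1' (value 1) x 2^6 = 64
  Digit '1' (value 1) x 2^5 = 32
  Digit '1' (value 1) x 2^4 = 16
  Digit '1' (value 1) x 2^3 = 8
  Digit '0' (value 0) x 2^2 = 0
  Digit '0' (value 0) x 2^1 = 0
  Digit '0' (value 0) x 2^0 = 0
Sum = 120

120


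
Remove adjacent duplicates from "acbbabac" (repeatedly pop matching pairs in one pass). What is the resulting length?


Input: acbbabac
Stack-based adjacent duplicate removal:
  Read 'a': push. Stack: a
  Read 'c': push. Stack: ac
  Read 'b': push. Stack: acb
  Read 'b': matches stack top 'b' => pop. Stack: ac
  Read 'a': push. Stack: aca
  Read 'b': push. Stack: acab
  Read 'a': push. Stack: acaba
  Read 'c': push. Stack: acabac
Final stack: "acabac" (length 6)

6


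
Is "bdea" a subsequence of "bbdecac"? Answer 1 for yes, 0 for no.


Check if "bdea" is a subsequence of "bbdecac"
Greedy scan:
  Position 0 ('b'): matches sub[0] = 'b'
  Position 1 ('b'): no match needed
  Position 2 ('d'): matches sub[1] = 'd'
  Position 3 ('e'): matches sub[2] = 'e'
  Position 4 ('c'): no match needed
  Position 5 ('a'): matches sub[3] = 'a'
  Position 6 ('c'): no match needed
All 4 characters matched => is a subsequence

1


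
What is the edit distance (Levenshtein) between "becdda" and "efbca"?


Computing edit distance: "becdda" -> "efbca"
DP table:
           e    f    b    c    a
      0    1    2    3    4    5
  b   1    1    2    2    3    4
  e   2    1    2    3    3    4
  c   3    2    2    3    3    4
  d   4    3    3    3    4    4
  d   5    4    4    4    4    5
  a   6    5    5    5    5    4
Edit distance = dp[6][5] = 4

4


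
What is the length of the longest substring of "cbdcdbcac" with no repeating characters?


Input: "cbdcdbcac"
Sliding window (track last position of each char):
  Position 0 ('c'): window [0,0] length 1 -- new best
  Position 1 ('b'): window [0,1] length 2 -- new best
  Position 2 ('d'): window [0,2] length 3 -- new best
  Position 3 ('c'): repeat (last at 0), move window start to 1
  Position 3 ('c'): window [1,3] length 3
  Position 4 ('d'): repeat (last at 2), move window start to 3
  Position 4 ('d'): window [3,4] length 2
  Position 5 ('b'): window [3,5] length 3
  Position 6 ('c'): repeat (last at 3), move window start to 4
  Position 6 ('c'): window [4,6] length 3
  Position 7 ('a'): window [4,7] length 4 -- new best
  Position 8 ('c'): repeat (last at 6), move window start to 7
  Position 8 ('c'): window [7,8] length 2
Longest substring with no repeats: "dbca" with length 4

4


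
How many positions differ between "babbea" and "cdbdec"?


Comparing "babbea" and "cdbdec" position by position:
  Position 0: 'b' vs 'c' => DIFFER
  Position 1: 'a' vs 'd' => DIFFER
  Position 2: 'b' vs 'b' => same
  Position 3: 'b' vs 'd' => DIFFER
  Position 4: 'e' vs 'e' => same
  Position 5: 'a' vs 'c' => DIFFER
Positions that differ: 4

4


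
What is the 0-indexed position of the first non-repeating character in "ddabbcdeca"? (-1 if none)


Input: ddabbcdeca
Character frequencies:
  'a': 2
  'b': 2
  'c': 2
  'd': 3
  'e': 1
Scanning left to right for freq == 1:
  Position 0 ('d'): freq=3, skip
  Position 1 ('d'): freq=3, skip
  Position 2 ('a'): freq=2, skip
  Position 3 ('b'): freq=2, skip
  Position 4 ('b'): freq=2, skip
  Position 5 ('c'): freq=2, skip
  Position 6 ('d'): freq=3, skip
  Position 7 ('e'): unique! => answer = 7

7


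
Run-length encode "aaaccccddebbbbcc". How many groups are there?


Input: aaaccccddebbbbcc
Scanning for consecutive runs:
  Group 1: 'a' x 3 (positions 0-2)
  Group 2: 'c' x 4 (positions 3-6)
  Group 3: 'd' x 2 (positions 7-8)
  Group 4: 'e' x 1 (positions 9-9)
  Group 5: 'b' x 4 (positions 10-13)
  Group 6: 'c' x 2 (positions 14-15)
Total groups: 6

6


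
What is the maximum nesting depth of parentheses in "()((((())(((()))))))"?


Input: "()((((())(((()))))))"
Tracking depth:
  Position 0 '(': depth becomes 1
  Position 1 ')': depth becomes 0
  Position 2 '(': depth becomes 1
  Position 3 '(': depth becomes 2
  Position 4 '(': depth becomes 3
  Position 5 '(': depth becomes 4
  Position 6 '(': depth becomes 5
  Position 7 ')': depth becomes 4
  Position 8 ')': depth becomes 3
  Position 9 '(': depth becomes 4
  Position 10 '(': depth becomes 5
  Position 11 '(': depth becomes 6
  Position 12 '(': depth becomes 7
  Position 13 ')': depth becomes 6
  Position 14 ')': depth becomes 5
  Position 15 ')': depth becomes 4
  Position 16 ')': depth becomes 3
  Position 17 ')': depth becomes 2
  Position 18 ')': depth becomes 1
  Position 19 ')': depth becomes 0
Maximum depth reached: 7

7


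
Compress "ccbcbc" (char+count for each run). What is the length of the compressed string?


Input: ccbcbc
Runs:
  'c' x 2 => "c2"
  'b' x 1 => "b1"
  'c' x 1 => "c1"
  'b' x 1 => "b1"
  'c' x 1 => "c1"
Compressed: "c2b1c1b1c1"
Compressed length: 10

10


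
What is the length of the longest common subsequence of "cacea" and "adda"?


LCS of "cacea" and "adda"
DP table:
           a    d    d    a
      0    0    0    0    0
  c   0    0    0    0    0
  a   0    1    1    1    1
  c   0    1    1    1    1
  e   0    1    1    1    1
  a   0    1    1    1    2
LCS length = dp[5][4] = 2

2


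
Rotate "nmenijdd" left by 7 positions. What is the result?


Input: "nmenijdd", rotate left by 7
First 7 characters: "nmenijd"
Remaining characters: "d"
Concatenate remaining + first: "d" + "nmenijd" = "dnmenijd"

dnmenijd


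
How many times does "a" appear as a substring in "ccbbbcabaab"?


Searching for "a" in "ccbbbcabaab"
Scanning each position:
  Position 0: "c" => no
  Position 1: "c" => no
  Position 2: "b" => no
  Position 3: "b" => no
  Position 4: "b" => no
  Position 5: "c" => no
  Position 6: "a" => MATCH
  Position 7: "b" => no
  Position 8: "a" => MATCH
  Position 9: "a" => MATCH
  Position 10: "b" => no
Total occurrences: 3

3


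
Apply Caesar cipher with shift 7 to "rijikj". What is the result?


Caesar cipher: shift "rijikj" by 7
  'r' (pos 17) + 7 = pos 24 = 'y'
  'i' (pos 8) + 7 = pos 15 = 'p'
  'j' (pos 9) + 7 = pos 16 = 'q'
  'i' (pos 8) + 7 = pos 15 = 'p'
  'k' (pos 10) + 7 = pos 17 = 'r'
  'j' (pos 9) + 7 = pos 16 = 'q'
Result: ypqprq

ypqprq


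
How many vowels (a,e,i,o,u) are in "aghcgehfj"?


Input: aghcgehfj
Checking each character:
  'a' at position 0: vowel (running total: 1)
  'g' at position 1: consonant
  'h' at position 2: consonant
  'c' at position 3: consonant
  'g' at position 4: consonant
  'e' at position 5: vowel (running total: 2)
  'h' at position 6: consonant
  'f' at position 7: consonant
  'j' at position 8: consonant
Total vowels: 2

2


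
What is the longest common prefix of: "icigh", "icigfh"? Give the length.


Words: icigh, icigfh
  Position 0: all 'i' => match
  Position 1: all 'c' => match
  Position 2: all 'i' => match
  Position 3: all 'g' => match
  Position 4: ('h', 'f') => mismatch, stop
LCP = "icig" (length 4)

4


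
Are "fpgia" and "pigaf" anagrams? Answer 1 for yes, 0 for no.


Strings: "fpgia", "pigaf"
Sorted first:  afgip
Sorted second: afgip
Sorted forms match => anagrams

1


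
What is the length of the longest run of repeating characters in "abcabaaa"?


Input: "abcabaaa"
Scanning for longest run:
  Position 1 ('b'): new char, reset run to 1
  Position 2 ('c'): new char, reset run to 1
  Position 3 ('a'): new char, reset run to 1
  Position 4 ('b'): new char, reset run to 1
  Position 5 ('a'): new char, reset run to 1
  Position 6 ('a'): continues run of 'a', length=2
  Position 7 ('a'): continues run of 'a', length=3
Longest run: 'a' with length 3

3


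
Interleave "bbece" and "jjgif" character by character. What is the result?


Interleaving "bbece" and "jjgif":
  Position 0: 'b' from first, 'j' from second => "bj"
  Position 1: 'b' from first, 'j' from second => "bj"
  Position 2: 'e' from first, 'g' from second => "eg"
  Position 3: 'c' from first, 'i' from second => "ci"
  Position 4: 'e' from first, 'f' from second => "ef"
Result: bjbjegcief

bjbjegcief


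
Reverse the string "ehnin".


Input: ehnin
Reading characters right to left:
  Position 4: 'n'
  Position 3: 'i'
  Position 2: 'n'
  Position 1: 'h'
  Position 0: 'e'
Reversed: ninhe

ninhe


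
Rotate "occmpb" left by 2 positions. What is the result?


Input: "occmpb", rotate left by 2
First 2 characters: "oc"
Remaining characters: "cmpb"
Concatenate remaining + first: "cmpb" + "oc" = "cmpboc"

cmpboc


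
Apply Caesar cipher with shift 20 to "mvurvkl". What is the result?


Caesar cipher: shift "mvurvkl" by 20
  'm' (pos 12) + 20 = pos 6 = 'g'
  'v' (pos 21) + 20 = pos 15 = 'p'
  'u' (pos 20) + 20 = pos 14 = 'o'
  'r' (pos 17) + 20 = pos 11 = 'l'
  'v' (pos 21) + 20 = pos 15 = 'p'
  'k' (pos 10) + 20 = pos 4 = 'e'
  'l' (pos 11) + 20 = pos 5 = 'f'
Result: gpolpef

gpolpef


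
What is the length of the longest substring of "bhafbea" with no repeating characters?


Input: "bhafbea"
Sliding window (track last position of each char):
  Position 0 ('b'): window [0,0] length 1 -- new best
  Position 1 ('h'): window [0,1] length 2 -- new best
  Position 2 ('a'): window [0,2] length 3 -- new best
  Position 3 ('f'): window [0,3] length 4 -- new best
  Position 4 ('b'): repeat (last at 0), move window start to 1
  Position 4 ('b'): window [1,4] length 4
  Position 5 ('e'): window [1,5] length 5 -- new best
  Position 6 ('a'): repeat (last at 2), move window start to 3
  Position 6 ('a'): window [3,6] length 4
Longest substring with no repeats: "hafbe" with length 5

5


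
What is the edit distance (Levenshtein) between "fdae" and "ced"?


Computing edit distance: "fdae" -> "ced"
DP table:
           c    e    d
      0    1    2    3
  f   1    1    2    3
  d   2    2    2    2
  a   3    3    3    3
  e   4    4    3    4
Edit distance = dp[4][3] = 4

4


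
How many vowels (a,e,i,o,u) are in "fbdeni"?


Input: fbdeni
Checking each character:
  'f' at position 0: consonant
  'b' at position 1: consonant
  'd' at position 2: consonant
  'e' at position 3: vowel (running total: 1)
  'n' at position 4: consonant
  'i' at position 5: vowel (running total: 2)
Total vowels: 2

2


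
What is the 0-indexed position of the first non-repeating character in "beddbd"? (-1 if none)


Input: beddbd
Character frequencies:
  'b': 2
  'd': 3
  'e': 1
Scanning left to right for freq == 1:
  Position 0 ('b'): freq=2, skip
  Position 1 ('e'): unique! => answer = 1

1


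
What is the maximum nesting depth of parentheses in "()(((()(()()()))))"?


Input: "()(((()(()()()))))"
Tracking depth:
  Position 0 '(': depth becomes 1
  Position 1 ')': depth becomes 0
  Position 2 '(': depth becomes 1
  Position 3 '(': depth becomes 2
  Position 4 '(': depth becomes 3
  Position 5 '(': depth becomes 4
  Position 6 ')': depth becomes 3
  Position 7 '(': depth becomes 4
  Position 8 '(': depth becomes 5
  Position 9 ')': depth becomes 4
  Position 10 '(': depth becomes 5
  Position 11 ')': depth becomes 4
  Position 12 '(': depth becomes 5
  Position 13 ')': depth becomes 4
  Position 14 ')': depth becomes 3
  Position 15 ')': depth becomes 2
  Position 16 ')': depth becomes 1
  Position 17 ')': depth becomes 0
Maximum depth reached: 5

5


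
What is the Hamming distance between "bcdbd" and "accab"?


Comparing "bcdbd" and "accab" position by position:
  Position 0: 'b' vs 'a' => differ
  Position 1: 'c' vs 'c' => same
  Position 2: 'd' vs 'c' => differ
  Position 3: 'b' vs 'a' => differ
  Position 4: 'd' vs 'b' => differ
Total differences (Hamming distance): 4

4


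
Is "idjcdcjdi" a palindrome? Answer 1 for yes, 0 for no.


Input: idjcdcjdi
Reversed: idjcdcjdi
  Compare pos 0 ('i') with pos 8 ('i'): match
  Compare pos 1 ('d') with pos 7 ('d'): match
  Compare pos 2 ('j') with pos 6 ('j'): match
  Compare pos 3 ('c') with pos 5 ('c'): match
Result: palindrome

1


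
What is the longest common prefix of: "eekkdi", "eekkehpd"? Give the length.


Words: eekkdi, eekkehpd
  Position 0: all 'e' => match
  Position 1: all 'e' => match
  Position 2: all 'k' => match
  Position 3: all 'k' => match
  Position 4: ('d', 'e') => mismatch, stop
LCP = "eekk" (length 4)

4


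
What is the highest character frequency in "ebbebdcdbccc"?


Input: ebbebdcdbccc
Character counts:
  'b': 4
  'c': 4
  'd': 2
  'e': 2
Maximum frequency: 4

4


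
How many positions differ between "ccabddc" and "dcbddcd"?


Comparing "ccabddc" and "dcbddcd" position by position:
  Position 0: 'c' vs 'd' => DIFFER
  Position 1: 'c' vs 'c' => same
  Position 2: 'a' vs 'b' => DIFFER
  Position 3: 'b' vs 'd' => DIFFER
  Position 4: 'd' vs 'd' => same
  Position 5: 'd' vs 'c' => DIFFER
  Position 6: 'c' vs 'd' => DIFFER
Positions that differ: 5

5


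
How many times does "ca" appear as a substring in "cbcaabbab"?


Searching for "ca" in "cbcaabbab"
Scanning each position:
  Position 0: "cb" => no
  Position 1: "bc" => no
  Position 2: "ca" => MATCH
  Position 3: "aa" => no
  Position 4: "ab" => no
  Position 5: "bb" => no
  Position 6: "ba" => no
  Position 7: "ab" => no
Total occurrences: 1

1


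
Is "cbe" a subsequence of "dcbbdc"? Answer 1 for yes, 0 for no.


Check if "cbe" is a subsequence of "dcbbdc"
Greedy scan:
  Position 0 ('d'): no match needed
  Position 1 ('c'): matches sub[0] = 'c'
  Position 2 ('b'): matches sub[1] = 'b'
  Position 3 ('b'): no match needed
  Position 4 ('d'): no match needed
  Position 5 ('c'): no match needed
Only matched 2/3 characters => not a subsequence

0


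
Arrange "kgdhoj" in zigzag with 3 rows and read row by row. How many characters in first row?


Zigzag "kgdhoj" into 3 rows:
Placing characters:
  'k' => row 0
  'g' => row 1
  'd' => row 2
  'h' => row 1
  'o' => row 0
  'j' => row 1
Rows:
  Row 0: "ko"
  Row 1: "ghj"
  Row 2: "d"
First row length: 2

2


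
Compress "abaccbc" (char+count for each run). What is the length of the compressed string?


Input: abaccbc
Runs:
  'a' x 1 => "a1"
  'b' x 1 => "b1"
  'a' x 1 => "a1"
  'c' x 2 => "c2"
  'b' x 1 => "b1"
  'c' x 1 => "c1"
Compressed: "a1b1a1c2b1c1"
Compressed length: 12

12


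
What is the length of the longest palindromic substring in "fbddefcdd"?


Input: "fbddefcdd"
Checking substrings for palindromes:
  [2:4] "dd" (len 2) => palindrome
  [7:9] "dd" (len 2) => palindrome
Longest palindromic substring: "dd" with length 2

2


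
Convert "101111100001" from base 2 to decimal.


Input: "101111100001" in base 2
Positional expansion:
  Digit '1' (value 1) x 2^11 = 2048
  Digit '0' (value 0) x 2^10 = 0
  Digit '1' (value 1) x 2^9 = 512
  Digit '1' (value 1) x 2^8 = 256
  Digit '1' (value 1) x 2^7 = 128
  Digit '1' (value 1) x 2^6 = 64
  Digit '1' (value 1) x 2^5 = 32
  Digit '0' (value 0) x 2^4 = 0
  Digit '0' (value 0) x 2^3 = 0
  Digit '0' (value 0) x 2^2 = 0
  Digit '0' (value 0) x 2^1 = 0
  Digit '1' (value 1) x 2^0 = 1
Sum = 3041

3041


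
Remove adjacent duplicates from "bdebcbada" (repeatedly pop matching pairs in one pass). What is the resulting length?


Input: bdebcbada
Stack-based adjacent duplicate removal:
  Read 'b': push. Stack: b
  Read 'd': push. Stack: bd
  Read 'e': push. Stack: bde
  Read 'b': push. Stack: bdeb
  Read 'c': push. Stack: bdebc
  Read 'b': push. Stack: bdebcb
  Read 'a': push. Stack: bdebcba
  Read 'd': push. Stack: bdebcbad
  Read 'a': push. Stack: bdebcbada
Final stack: "bdebcbada" (length 9)

9


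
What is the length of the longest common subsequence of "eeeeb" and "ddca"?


LCS of "eeeeb" and "ddca"
DP table:
           d    d    c    a
      0    0    0    0    0
  e   0    0    0    0    0
  e   0    0    0    0    0
  e   0    0    0    0    0
  e   0    0    0    0    0
  b   0    0    0    0    0
LCS length = dp[5][4] = 0

0


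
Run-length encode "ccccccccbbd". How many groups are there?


Input: ccccccccbbd
Scanning for consecutive runs:
  Group 1: 'c' x 8 (positions 0-7)
  Group 2: 'b' x 2 (positions 8-9)
  Group 3: 'd' x 1 (positions 10-10)
Total groups: 3

3


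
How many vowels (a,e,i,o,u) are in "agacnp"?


Input: agacnp
Checking each character:
  'a' at position 0: vowel (running total: 1)
  'g' at position 1: consonant
  'a' at position 2: vowel (running total: 2)
  'c' at position 3: consonant
  'n' at position 4: consonant
  'p' at position 5: consonant
Total vowels: 2

2


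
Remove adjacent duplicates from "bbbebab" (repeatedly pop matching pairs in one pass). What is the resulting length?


Input: bbbebab
Stack-based adjacent duplicate removal:
  Read 'b': push. Stack: b
  Read 'b': matches stack top 'b' => pop. Stack: (empty)
  Read 'b': push. Stack: b
  Read 'e': push. Stack: be
  Read 'b': push. Stack: beb
  Read 'a': push. Stack: beba
  Read 'b': push. Stack: bebab
Final stack: "bebab" (length 5)

5


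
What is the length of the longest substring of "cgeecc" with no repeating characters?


Input: "cgeecc"
Sliding window (track last position of each char):
  Position 0 ('c'): window [0,0] length 1 -- new best
  Position 1 ('g'): window [0,1] length 2 -- new best
  Position 2 ('e'): window [0,2] length 3 -- new best
  Position 3 ('e'): repeat (last at 2), move window start to 3
  Position 3 ('e'): window [3,3] length 1
  Position 4 ('c'): window [3,4] length 2
  Position 5 ('c'): repeat (last at 4), move window start to 5
  Position 5 ('c'): window [5,5] length 1
Longest substring with no repeats: "cge" with length 3

3


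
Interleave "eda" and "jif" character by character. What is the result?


Interleaving "eda" and "jif":
  Position 0: 'e' from first, 'j' from second => "ej"
  Position 1: 'd' from first, 'i' from second => "di"
  Position 2: 'a' from first, 'f' from second => "af"
Result: ejdiaf

ejdiaf


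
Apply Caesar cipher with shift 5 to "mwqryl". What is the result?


Caesar cipher: shift "mwqryl" by 5
  'm' (pos 12) + 5 = pos 17 = 'r'
  'w' (pos 22) + 5 = pos 1 = 'b'
  'q' (pos 16) + 5 = pos 21 = 'v'
  'r' (pos 17) + 5 = pos 22 = 'w'
  'y' (pos 24) + 5 = pos 3 = 'd'
  'l' (pos 11) + 5 = pos 16 = 'q'
Result: rbvwdq

rbvwdq


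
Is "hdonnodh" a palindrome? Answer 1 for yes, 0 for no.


Input: hdonnodh
Reversed: hdonnodh
  Compare pos 0 ('h') with pos 7 ('h'): match
  Compare pos 1 ('d') with pos 6 ('d'): match
  Compare pos 2 ('o') with pos 5 ('o'): match
  Compare pos 3 ('n') with pos 4 ('n'): match
Result: palindrome

1


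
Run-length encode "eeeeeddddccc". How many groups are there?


Input: eeeeeddddccc
Scanning for consecutive runs:
  Group 1: 'e' x 5 (positions 0-4)
  Group 2: 'd' x 4 (positions 5-8)
  Group 3: 'c' x 3 (positions 9-11)
Total groups: 3

3


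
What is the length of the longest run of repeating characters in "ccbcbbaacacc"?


Input: "ccbcbbaacacc"
Scanning for longest run:
  Position 1 ('c'): continues run of 'c', length=2
  Position 2 ('b'): new char, reset run to 1
  Position 3 ('c'): new char, reset run to 1
  Position 4 ('b'): new char, reset run to 1
  Position 5 ('b'): continues run of 'b', length=2
  Position 6 ('a'): new char, reset run to 1
  Position 7 ('a'): continues run of 'a', length=2
  Position 8 ('c'): new char, reset run to 1
  Position 9 ('a'): new char, reset run to 1
  Position 10 ('c'): new char, reset run to 1
  Position 11 ('c'): continues run of 'c', length=2
Longest run: 'c' with length 2

2


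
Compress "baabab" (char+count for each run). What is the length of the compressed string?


Input: baabab
Runs:
  'b' x 1 => "b1"
  'a' x 2 => "a2"
  'b' x 1 => "b1"
  'a' x 1 => "a1"
  'b' x 1 => "b1"
Compressed: "b1a2b1a1b1"
Compressed length: 10

10


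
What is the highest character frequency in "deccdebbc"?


Input: deccdebbc
Character counts:
  'b': 2
  'c': 3
  'd': 2
  'e': 2
Maximum frequency: 3

3


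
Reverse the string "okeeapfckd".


Input: okeeapfckd
Reading characters right to left:
  Position 9: 'd'
  Position 8: 'k'
  Position 7: 'c'
  Position 6: 'f'
  Position 5: 'p'
  Position 4: 'a'
  Position 3: 'e'
  Position 2: 'e'
  Position 1: 'k'
  Position 0: 'o'
Reversed: dkcfpaeeko

dkcfpaeeko


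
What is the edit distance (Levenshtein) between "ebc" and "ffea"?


Computing edit distance: "ebc" -> "ffea"
DP table:
           f    f    e    a
      0    1    2    3    4
  e   1    1    2    2    3
  b   2    2    2    3    3
  c   3    3    3    3    4
Edit distance = dp[3][4] = 4

4


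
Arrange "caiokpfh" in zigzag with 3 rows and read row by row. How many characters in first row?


Zigzag "caiokpfh" into 3 rows:
Placing characters:
  'c' => row 0
  'a' => row 1
  'i' => row 2
  'o' => row 1
  'k' => row 0
  'p' => row 1
  'f' => row 2
  'h' => row 1
Rows:
  Row 0: "ck"
  Row 1: "aoph"
  Row 2: "if"
First row length: 2

2


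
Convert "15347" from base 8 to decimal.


Input: "15347" in base 8
Positional expansion:
  Digit '1' (value 1) x 8^4 = 4096
  Digit '5' (value 5) x 8^3 = 2560
  Digit '3' (value 3) x 8^2 = 192
  Digit '4' (value 4) x 8^1 = 32
  Digit '7' (value 7) x 8^0 = 7
Sum = 6887

6887


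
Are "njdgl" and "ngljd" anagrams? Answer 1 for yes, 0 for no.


Strings: "njdgl", "ngljd"
Sorted first:  dgjln
Sorted second: dgjln
Sorted forms match => anagrams

1


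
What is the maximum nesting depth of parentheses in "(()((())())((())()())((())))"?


Input: "(()((())())((())()())((())))"
Tracking depth:
  Position 0 '(': depth becomes 1
  Position 1 '(': depth becomes 2
  Position 2 ')': depth becomes 1
  Position 3 '(': depth becomes 2
  Position 4 '(': depth becomes 3
  Position 5 '(': depth becomes 4
  Position 6 ')': depth becomes 3
  Position 7 ')': depth becomes 2
  Position 8 '(': depth becomes 3
  Position 9 ')': depth becomes 2
  Position 10 ')': depth becomes 1
  Position 11 '(': depth becomes 2
  Position 12 '(': depth becomes 3
  Position 13 '(': depth becomes 4
  Position 14 ')': depth becomes 3
  Position 15 ')': depth becomes 2
  Position 16 '(': depth becomes 3
  Position 17 ')': depth becomes 2
  Position 18 '(': depth becomes 3
  Position 19 ')': depth becomes 2
  Position 20 ')': depth becomes 1
  Position 21 '(': depth becomes 2
  Position 22 '(': depth becomes 3
  Position 23 '(': depth becomes 4
  Position 24 ')': depth becomes 3
  Position 25 ')': depth becomes 2
  Position 26 ')': depth becomes 1
  Position 27 ')': depth becomes 0
Maximum depth reached: 4

4


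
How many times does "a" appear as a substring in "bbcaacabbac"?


Searching for "a" in "bbcaacabbac"
Scanning each position:
  Position 0: "b" => no
  Position 1: "b" => no
  Position 2: "c" => no
  Position 3: "a" => MATCH
  Position 4: "a" => MATCH
  Position 5: "c" => no
  Position 6: "a" => MATCH
  Position 7: "b" => no
  Position 8: "b" => no
  Position 9: "a" => MATCH
  Position 10: "c" => no
Total occurrences: 4

4


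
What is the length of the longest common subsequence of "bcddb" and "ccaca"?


LCS of "bcddb" and "ccaca"
DP table:
           c    c    a    c    a
      0    0    0    0    0    0
  b   0    0    0    0    0    0
  c   0    1    1    1    1    1
  d   0    1    1    1    1    1
  d   0    1    1    1    1    1
  b   0    1    1    1    1    1
LCS length = dp[5][5] = 1

1


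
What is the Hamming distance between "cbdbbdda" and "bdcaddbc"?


Comparing "cbdbbdda" and "bdcaddbc" position by position:
  Position 0: 'c' vs 'b' => differ
  Position 1: 'b' vs 'd' => differ
  Position 2: 'd' vs 'c' => differ
  Position 3: 'b' vs 'a' => differ
  Position 4: 'b' vs 'd' => differ
  Position 5: 'd' vs 'd' => same
  Position 6: 'd' vs 'b' => differ
  Position 7: 'a' vs 'c' => differ
Total differences (Hamming distance): 7

7


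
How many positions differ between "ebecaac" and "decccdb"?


Comparing "ebecaac" and "decccdb" position by position:
  Position 0: 'e' vs 'd' => DIFFER
  Position 1: 'b' vs 'e' => DIFFER
  Position 2: 'e' vs 'c' => DIFFER
  Position 3: 'c' vs 'c' => same
  Position 4: 'a' vs 'c' => DIFFER
  Position 5: 'a' vs 'd' => DIFFER
  Position 6: 'c' vs 'b' => DIFFER
Positions that differ: 6

6


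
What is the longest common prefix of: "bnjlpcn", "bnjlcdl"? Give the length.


Words: bnjlpcn, bnjlcdl
  Position 0: all 'b' => match
  Position 1: all 'n' => match
  Position 2: all 'j' => match
  Position 3: all 'l' => match
  Position 4: ('p', 'c') => mismatch, stop
LCP = "bnjl" (length 4)

4


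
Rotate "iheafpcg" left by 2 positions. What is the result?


Input: "iheafpcg", rotate left by 2
First 2 characters: "ih"
Remaining characters: "eafpcg"
Concatenate remaining + first: "eafpcg" + "ih" = "eafpcgih"

eafpcgih


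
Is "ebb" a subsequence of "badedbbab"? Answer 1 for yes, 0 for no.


Check if "ebb" is a subsequence of "badedbbab"
Greedy scan:
  Position 0 ('b'): no match needed
  Position 1 ('a'): no match needed
  Position 2 ('d'): no match needed
  Position 3 ('e'): matches sub[0] = 'e'
  Position 4 ('d'): no match needed
  Position 5 ('b'): matches sub[1] = 'b'
  Position 6 ('b'): matches sub[2] = 'b'
  Position 7 ('a'): no match needed
  Position 8 ('b'): no match needed
All 3 characters matched => is a subsequence

1


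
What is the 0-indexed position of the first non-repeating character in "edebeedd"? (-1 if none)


Input: edebeedd
Character frequencies:
  'b': 1
  'd': 3
  'e': 4
Scanning left to right for freq == 1:
  Position 0 ('e'): freq=4, skip
  Position 1 ('d'): freq=3, skip
  Position 2 ('e'): freq=4, skip
  Position 3 ('b'): unique! => answer = 3

3


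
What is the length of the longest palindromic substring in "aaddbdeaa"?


Input: "aaddbdeaa"
Checking substrings for palindromes:
  [3:6] "dbd" (len 3) => palindrome
  [0:2] "aa" (len 2) => palindrome
  [2:4] "dd" (len 2) => palindrome
  [7:9] "aa" (len 2) => palindrome
Longest palindromic substring: "dbd" with length 3

3


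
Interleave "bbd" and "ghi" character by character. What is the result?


Interleaving "bbd" and "ghi":
  Position 0: 'b' from first, 'g' from second => "bg"
  Position 1: 'b' from first, 'h' from second => "bh"
  Position 2: 'd' from first, 'i' from second => "di"
Result: bgbhdi

bgbhdi


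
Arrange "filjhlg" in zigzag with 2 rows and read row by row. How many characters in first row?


Zigzag "filjhlg" into 2 rows:
Placing characters:
  'f' => row 0
  'i' => row 1
  'l' => row 0
  'j' => row 1
  'h' => row 0
  'l' => row 1
  'g' => row 0
Rows:
  Row 0: "flhg"
  Row 1: "ijl"
First row length: 4

4


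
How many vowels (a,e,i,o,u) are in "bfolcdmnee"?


Input: bfolcdmnee
Checking each character:
  'b' at position 0: consonant
  'f' at position 1: consonant
  'o' at position 2: vowel (running total: 1)
  'l' at position 3: consonant
  'c' at position 4: consonant
  'd' at position 5: consonant
  'm' at position 6: consonant
  'n' at position 7: consonant
  'e' at position 8: vowel (running total: 2)
  'e' at position 9: vowel (running total: 3)
Total vowels: 3

3


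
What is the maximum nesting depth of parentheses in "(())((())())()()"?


Input: "(())((())())()()"
Tracking depth:
  Position 0 '(': depth becomes 1
  Position 1 '(': depth becomes 2
  Position 2 ')': depth becomes 1
  Position 3 ')': depth becomes 0
  Position 4 '(': depth becomes 1
  Position 5 '(': depth becomes 2
  Position 6 '(': depth becomes 3
  Position 7 ')': depth becomes 2
  Position 8 ')': depth becomes 1
  Position 9 '(': depth becomes 2
  Position 10 ')': depth becomes 1
  Position 11 ')': depth becomes 0
  Position 12 '(': depth becomes 1
  Position 13 ')': depth becomes 0
  Position 14 '(': depth becomes 1
  Position 15 ')': depth becomes 0
Maximum depth reached: 3

3


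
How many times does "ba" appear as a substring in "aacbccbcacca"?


Searching for "ba" in "aacbccbcacca"
Scanning each position:
  Position 0: "aa" => no
  Position 1: "ac" => no
  Position 2: "cb" => no
  Position 3: "bc" => no
  Position 4: "cc" => no
  Position 5: "cb" => no
  Position 6: "bc" => no
  Position 7: "ca" => no
  Position 8: "ac" => no
  Position 9: "cc" => no
  Position 10: "ca" => no
Total occurrences: 0

0


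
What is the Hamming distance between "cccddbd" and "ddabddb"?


Comparing "cccddbd" and "ddabddb" position by position:
  Position 0: 'c' vs 'd' => differ
  Position 1: 'c' vs 'd' => differ
  Position 2: 'c' vs 'a' => differ
  Position 3: 'd' vs 'b' => differ
  Position 4: 'd' vs 'd' => same
  Position 5: 'b' vs 'd' => differ
  Position 6: 'd' vs 'b' => differ
Total differences (Hamming distance): 6

6


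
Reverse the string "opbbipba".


Input: opbbipba
Reading characters right to left:
  Position 7: 'a'
  Position 6: 'b'
  Position 5: 'p'
  Position 4: 'i'
  Position 3: 'b'
  Position 2: 'b'
  Position 1: 'p'
  Position 0: 'o'
Reversed: abpibbpo

abpibbpo


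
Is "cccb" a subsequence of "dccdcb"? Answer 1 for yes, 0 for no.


Check if "cccb" is a subsequence of "dccdcb"
Greedy scan:
  Position 0 ('d'): no match needed
  Position 1 ('c'): matches sub[0] = 'c'
  Position 2 ('c'): matches sub[1] = 'c'
  Position 3 ('d'): no match needed
  Position 4 ('c'): matches sub[2] = 'c'
  Position 5 ('b'): matches sub[3] = 'b'
All 4 characters matched => is a subsequence

1


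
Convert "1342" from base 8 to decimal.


Input: "1342" in base 8
Positional expansion:
  Digit '1' (value 1) x 8^3 = 512
  Digit '3' (value 3) x 8^2 = 192
  Digit '4' (value 4) x 8^1 = 32
  Digit '2' (value 2) x 8^0 = 2
Sum = 738

738


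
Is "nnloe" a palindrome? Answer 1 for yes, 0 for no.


Input: nnloe
Reversed: eolnn
  Compare pos 0 ('n') with pos 4 ('e'): MISMATCH
  Compare pos 1 ('n') with pos 3 ('o'): MISMATCH
Result: not a palindrome

0


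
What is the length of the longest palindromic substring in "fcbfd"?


Input: "fcbfd"
Checking substrings for palindromes:
  No multi-char palindromic substrings found
Longest palindromic substring: "f" with length 1

1


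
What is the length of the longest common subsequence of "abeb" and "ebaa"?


LCS of "abeb" and "ebaa"
DP table:
           e    b    a    a
      0    0    0    0    0
  a   0    0    0    1    1
  b   0    0    1    1    1
  e   0    1    1    1    1
  b   0    1    2    2    2
LCS length = dp[4][4] = 2

2


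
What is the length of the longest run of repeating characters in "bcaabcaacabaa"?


Input: "bcaabcaacabaa"
Scanning for longest run:
  Position 1 ('c'): new char, reset run to 1
  Position 2 ('a'): new char, reset run to 1
  Position 3 ('a'): continues run of 'a', length=2
  Position 4 ('b'): new char, reset run to 1
  Position 5 ('c'): new char, reset run to 1
  Position 6 ('a'): new char, reset run to 1
  Position 7 ('a'): continues run of 'a', length=2
  Position 8 ('c'): new char, reset run to 1
  Position 9 ('a'): new char, reset run to 1
  Position 10 ('b'): new char, reset run to 1
  Position 11 ('a'): new char, reset run to 1
  Position 12 ('a'): continues run of 'a', length=2
Longest run: 'a' with length 2

2
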